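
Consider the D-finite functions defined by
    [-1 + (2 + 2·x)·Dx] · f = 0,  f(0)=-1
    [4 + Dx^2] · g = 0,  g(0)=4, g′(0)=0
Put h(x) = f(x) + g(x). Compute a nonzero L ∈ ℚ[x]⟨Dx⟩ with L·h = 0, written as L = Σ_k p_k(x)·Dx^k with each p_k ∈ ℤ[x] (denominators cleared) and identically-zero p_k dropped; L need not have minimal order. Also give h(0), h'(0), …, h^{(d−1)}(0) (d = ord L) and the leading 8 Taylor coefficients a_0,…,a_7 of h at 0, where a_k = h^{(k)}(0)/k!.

L = (-76 - 128·x - 64·x^2) + (120 + 376·x + 384·x^2 + 128·x^3)·Dx + (-19 - 32·x - 16·x^2)·Dx^2 + (30 + 94·x + 96·x^2 + 32·x^3)·Dx^3  (order 3).
h: a_k = 3, -1/2, -63/8, -1/16, 1039/384, -7/256, -15439/46080, -33/2048, …
ICs: h(0) = 3, h′(0) = -1/2, h′′(0) = -63/4.

f: a_k = -1, -1/2, 1/8, -1/16, 5/128, -7/256, 21/1024, -33/2048, …
g: a_k = 4, 0, -8, 0, 8/3, 0, -16/45, 0, …
Weyl lclm of L_f,L_g ⇒ L₀ (ord ≤ 3).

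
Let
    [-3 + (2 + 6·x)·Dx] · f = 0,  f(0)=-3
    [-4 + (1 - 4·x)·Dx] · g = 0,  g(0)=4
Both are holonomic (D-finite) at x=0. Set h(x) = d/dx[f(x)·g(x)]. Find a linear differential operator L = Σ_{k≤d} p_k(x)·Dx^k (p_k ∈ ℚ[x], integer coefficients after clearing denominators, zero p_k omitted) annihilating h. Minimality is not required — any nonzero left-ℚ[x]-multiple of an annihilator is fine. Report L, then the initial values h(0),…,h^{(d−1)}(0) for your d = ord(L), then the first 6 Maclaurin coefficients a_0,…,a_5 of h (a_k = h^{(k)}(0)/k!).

L = (167 + 792·x + 432·x^2) + (-22 - 2·x + 288·x^2 + 288·x^3)·Dx  (order 1).
h: a_k = -66, -501, -12267/4, -129633/8, -5210835/64, -49886235/128, …
ICs: h(0) = -66.

f: a_k = -3, -9/2, 27/8, -81/16, 1215/128, -5103/256, …
g: a_k = 4, 16, 64, 256, 1024, 4096, …
Product ⇒ symmetric product L₀, ord ≤ 1.
Differentiate: ansatz ord ≤ ord L₀ ⇒ L.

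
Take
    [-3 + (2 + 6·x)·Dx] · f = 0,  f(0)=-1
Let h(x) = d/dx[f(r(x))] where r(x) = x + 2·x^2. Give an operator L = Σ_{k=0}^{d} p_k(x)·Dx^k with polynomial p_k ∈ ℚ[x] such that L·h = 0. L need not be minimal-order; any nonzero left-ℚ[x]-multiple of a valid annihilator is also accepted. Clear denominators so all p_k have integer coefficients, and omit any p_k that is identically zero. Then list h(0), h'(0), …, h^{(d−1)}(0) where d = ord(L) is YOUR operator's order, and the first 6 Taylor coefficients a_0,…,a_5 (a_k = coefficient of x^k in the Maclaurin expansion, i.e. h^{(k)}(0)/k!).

f: a_k = -1, -3/2, 9/8, -27/16, 405/128, -1701/256, …
f∘r: x↦r, Dx↦Dx/r' in L_f ⇒ L₀.
Differentiate: ansatz ord ≤ ord L₀ ⇒ L.
L = 5 + (-2 - 14·x - 36·x^2 - 48·x^3)·Dx  (order 1).
h: a_k = -3/2, -15/4, 135/16, -315/32, -2025/256, 33615/512, …
ICs: h(0) = -3/2.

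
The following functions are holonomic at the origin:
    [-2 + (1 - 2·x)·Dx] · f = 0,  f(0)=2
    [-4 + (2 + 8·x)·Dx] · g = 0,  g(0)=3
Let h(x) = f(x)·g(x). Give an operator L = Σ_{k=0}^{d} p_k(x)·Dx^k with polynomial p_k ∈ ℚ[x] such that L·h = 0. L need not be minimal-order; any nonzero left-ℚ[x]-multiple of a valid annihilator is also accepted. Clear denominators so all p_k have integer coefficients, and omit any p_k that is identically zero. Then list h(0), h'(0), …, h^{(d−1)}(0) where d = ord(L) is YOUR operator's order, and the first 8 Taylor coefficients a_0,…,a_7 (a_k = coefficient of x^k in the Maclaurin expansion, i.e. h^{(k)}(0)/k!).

f: a_k = 2, 4, 8, 16, 32, 64, 128, 256, …
g: a_k = 3, 6, -6, 12, -30, 84, -252, 792, …
Product ⇒ symmetric product L₀, ord ≤ 1.
L = (4 + 4·x) + (-1 - 2·x + 8·x^2)·Dx  (order 1).
h: a_k = 6, 24, 36, 96, 132, 432, 360, 2304, …
ICs: h(0) = 6.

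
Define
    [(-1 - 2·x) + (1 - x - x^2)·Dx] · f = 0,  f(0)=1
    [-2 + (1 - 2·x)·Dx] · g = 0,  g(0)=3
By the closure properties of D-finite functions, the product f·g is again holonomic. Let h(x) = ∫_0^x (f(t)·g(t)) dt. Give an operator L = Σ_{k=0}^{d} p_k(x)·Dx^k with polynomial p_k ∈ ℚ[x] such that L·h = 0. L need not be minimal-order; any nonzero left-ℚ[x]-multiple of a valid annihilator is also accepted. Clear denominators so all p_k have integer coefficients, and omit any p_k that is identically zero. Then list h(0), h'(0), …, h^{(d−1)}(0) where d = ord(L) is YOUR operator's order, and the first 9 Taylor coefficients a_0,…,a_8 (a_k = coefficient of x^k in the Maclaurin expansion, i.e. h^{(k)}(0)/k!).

f: a_k = 1, 1, 2, 3, 5, 8, 13, 21, 34, …
g: a_k = 3, 6, 12, 24, 48, 96, 192, 384, 768, …
L₀ := L_f ⊗_s L_g (sym. prod.), ord ≤ 1.
∫: right-multiply L₀ by Dx.
L = (-3 + 2·x + 6·x^2)·Dx + (1 - 3·x + x^2 + 2·x^3)·Dx^2  (order 2).
h: a_k = 0, 3, 9/2, 8, 57/4, 129/5, 47, 603/7, 1269/8, …
ICs: h(0) = 0, h′(0) = 3.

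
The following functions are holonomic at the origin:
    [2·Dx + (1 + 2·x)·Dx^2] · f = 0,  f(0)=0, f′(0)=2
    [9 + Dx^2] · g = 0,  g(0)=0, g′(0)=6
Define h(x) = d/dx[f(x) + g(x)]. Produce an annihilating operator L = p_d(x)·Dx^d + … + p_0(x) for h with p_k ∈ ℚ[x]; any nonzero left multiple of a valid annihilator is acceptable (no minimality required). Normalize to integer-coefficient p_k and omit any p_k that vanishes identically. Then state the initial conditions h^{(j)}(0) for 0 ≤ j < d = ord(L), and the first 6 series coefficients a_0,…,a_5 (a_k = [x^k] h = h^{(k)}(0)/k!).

f: a_k = 0, 2, -2, 8/3, -4, 32/5, …
g: a_k = 0, 6, 0, -9, 0, 81/20, …
Sum ⇒ L₀ = lclm(L_f,L_g) in ℚ(x)⟨Dx⟩.
Derive L from L₀ (diff closure).
L = (594 + 648·x + 648·x^2) + (153 + 630·x + 972·x^2 + 648·x^3)·Dx + (66 + 72·x + 72·x^2)·Dx^2 + (17 + 70·x + 108·x^2 + 72·x^3)·Dx^3  (order 3).
h: a_k = 8, -4, -19, -16, 209/4, -64, …
ICs: h(0) = 8, h′(0) = -4, h′′(0) = -38.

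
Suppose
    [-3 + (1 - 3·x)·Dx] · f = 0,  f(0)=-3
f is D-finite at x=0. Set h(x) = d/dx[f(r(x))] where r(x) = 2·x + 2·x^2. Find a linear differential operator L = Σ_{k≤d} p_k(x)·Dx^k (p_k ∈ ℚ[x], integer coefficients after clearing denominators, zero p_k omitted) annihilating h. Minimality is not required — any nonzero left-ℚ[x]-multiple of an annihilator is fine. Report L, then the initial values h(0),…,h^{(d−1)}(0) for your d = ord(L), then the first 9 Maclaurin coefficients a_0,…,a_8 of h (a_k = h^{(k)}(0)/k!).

L = (14 + 36·x + 36·x^2) + (-1 + 4·x + 18·x^2 + 12·x^3)·Dx  (order 1).
h: a_k = -18, -252, -2592, -23760, -204120, -1683504, -13499136, -106033536, -819862560, …
ICs: h(0) = -18.

f: a_k = -3, -9, -27, -81, -243, -729, -2187, -6561, -19683, …
h₀=f(r): pull back L_f along r ⇒ L₀.
h=h₀': d/dx-closure on L₀ ⇒ L.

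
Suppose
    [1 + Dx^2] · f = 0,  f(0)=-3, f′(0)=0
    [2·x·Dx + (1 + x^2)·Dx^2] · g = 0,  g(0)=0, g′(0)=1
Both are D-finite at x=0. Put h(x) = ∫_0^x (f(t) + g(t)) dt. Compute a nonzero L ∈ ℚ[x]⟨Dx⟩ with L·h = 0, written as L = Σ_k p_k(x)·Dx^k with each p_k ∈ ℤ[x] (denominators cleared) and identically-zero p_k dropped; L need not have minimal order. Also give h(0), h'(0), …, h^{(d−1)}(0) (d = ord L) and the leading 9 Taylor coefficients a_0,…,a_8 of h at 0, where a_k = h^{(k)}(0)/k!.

f: a_k = -3, 0, 3/2, 0, -1/8, 0, 1/240, 0, -1/13440, …
g: a_k = 0, 1, 0, -1/3, 0, 1/5, 0, -1/7, 0, …
L₀ := lclm(L_f,L_g); ord L₀ ≤ 2+2.
h=∫₀ˣh₀: take L = L₀·Dx.
L = (-22·x + 28·x^3 + 2·x^5)·Dx^2 + (-1 + 7·x^2 + 9·x^4 + x^6)·Dx^3 + (-22·x + 28·x^3 + 2·x^5)·Dx^4 + (-1 + 7·x^2 + 9·x^4 + x^6)·Dx^5  (order 5).
h: a_k = 0, -3, 1/2, 1/2, -1/12, -1/40, 1/30, 1/1680, -1/56, …
ICs: h(0) = 0, h′(0) = -3, h′′(0) = 1, h′′′(0) = 3, h′′′′(0) = -2.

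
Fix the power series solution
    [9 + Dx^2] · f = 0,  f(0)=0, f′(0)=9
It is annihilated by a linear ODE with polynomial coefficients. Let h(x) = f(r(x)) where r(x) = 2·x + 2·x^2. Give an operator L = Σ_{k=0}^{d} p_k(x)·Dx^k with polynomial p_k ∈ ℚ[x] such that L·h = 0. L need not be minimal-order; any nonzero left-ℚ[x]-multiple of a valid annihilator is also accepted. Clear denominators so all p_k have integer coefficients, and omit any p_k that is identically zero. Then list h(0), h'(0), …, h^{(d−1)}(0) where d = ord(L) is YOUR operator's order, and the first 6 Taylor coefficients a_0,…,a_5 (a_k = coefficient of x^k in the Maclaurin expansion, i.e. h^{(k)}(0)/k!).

L = (36 + 216·x + 432·x^2 + 288·x^3) - 2·Dx + (1 + 2·x)·Dx^2  (order 2).
h: a_k = 0, 18, 18, -108, -324, -648/5, …
ICs: h(0) = 0, h′(0) = 18.

f: a_k = 0, 9, 0, -27/2, 0, 243/40, …
Change of var in L_f (x↦r) gives L₀.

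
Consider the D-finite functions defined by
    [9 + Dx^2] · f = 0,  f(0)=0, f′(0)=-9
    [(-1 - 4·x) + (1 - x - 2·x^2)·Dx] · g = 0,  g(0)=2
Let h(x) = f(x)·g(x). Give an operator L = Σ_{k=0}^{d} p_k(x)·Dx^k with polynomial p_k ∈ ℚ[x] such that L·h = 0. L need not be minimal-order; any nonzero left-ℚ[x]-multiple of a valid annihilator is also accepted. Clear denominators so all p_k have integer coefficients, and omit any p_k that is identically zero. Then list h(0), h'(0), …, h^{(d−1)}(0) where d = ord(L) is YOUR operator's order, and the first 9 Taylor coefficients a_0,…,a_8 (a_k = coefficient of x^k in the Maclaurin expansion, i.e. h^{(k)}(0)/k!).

f: a_k = 0, -9, 0, 27/2, 0, -243/40, 0, 729/560, 0, …
g: a_k = 2, 2, 6, 10, 22, 42, 86, 170, 342, …
Product ⇒ symmetric product L₀, ord ≤ 2.
L = (-5 + 9·x + 18·x^2) + (2 + 8·x)·Dx + (-1 + x + 2·x^2)·Dx^2  (order 2).
h: a_k = 0, -18, -18, -27, -63, -2583/20, -5103/20, -143037/280, -285921/280, …
ICs: h(0) = 0, h′(0) = -18.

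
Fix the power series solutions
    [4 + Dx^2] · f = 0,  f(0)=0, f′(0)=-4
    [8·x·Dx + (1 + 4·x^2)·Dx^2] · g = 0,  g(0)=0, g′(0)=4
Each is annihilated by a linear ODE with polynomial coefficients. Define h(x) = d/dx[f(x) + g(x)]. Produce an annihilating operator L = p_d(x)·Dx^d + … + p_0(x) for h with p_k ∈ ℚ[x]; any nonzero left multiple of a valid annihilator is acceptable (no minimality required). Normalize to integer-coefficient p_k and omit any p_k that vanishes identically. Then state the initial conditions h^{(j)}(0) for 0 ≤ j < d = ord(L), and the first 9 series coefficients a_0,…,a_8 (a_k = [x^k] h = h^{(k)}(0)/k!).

L = (-352·x + 1792·x^3 + 512·x^5) + (-4 + 112·x^2 + 576·x^4 + 256·x^6)·Dx + (-88·x + 448·x^3 + 128·x^5)·Dx^2 + (-1 + 28·x^2 + 144·x^4 + 64·x^6)·Dx^3  (order 3).
h: a_k = 0, 0, -8, 0, 184/3, 0, -11504/45, 0, 322552/315, …
ICs: h(0) = 0, h′(0) = 0, h′′(0) = -16.

f: a_k = 0, -4, 0, 8/3, 0, -8/15, 0, 16/315, 0, …
g: a_k = 0, 4, 0, -16/3, 0, 64/5, 0, -256/7, 0, …
Weyl lclm of L_f,L_g ⇒ L₀ (ord ≤ 4).
h₀' ⇒ L via d/dx closure of L₀.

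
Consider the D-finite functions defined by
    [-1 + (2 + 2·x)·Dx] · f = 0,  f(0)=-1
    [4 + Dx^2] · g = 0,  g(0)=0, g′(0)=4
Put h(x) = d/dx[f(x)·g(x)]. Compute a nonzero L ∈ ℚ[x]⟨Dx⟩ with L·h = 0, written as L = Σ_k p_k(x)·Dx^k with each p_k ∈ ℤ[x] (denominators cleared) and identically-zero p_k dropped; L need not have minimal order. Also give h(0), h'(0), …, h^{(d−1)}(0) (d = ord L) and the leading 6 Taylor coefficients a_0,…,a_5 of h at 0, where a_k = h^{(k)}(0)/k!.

f: a_k = -1, -1/2, 1/8, -1/16, 5/128, -7/256, …
g: a_k = 0, 4, 0, -8/3, 0, 8/15, …
f·g: L₀ = L_f ⊗_s L_g, ord ≤ 1·2.
Derive L from L₀ (diff closure).
L = (413 + 1344·x + 1696·x^2 + 1024·x^3 + 256·x^4) + (-52 - 180·x - 192·x^2 - 64·x^3)·Dx + (76 + 280·x + 396·x^2 + 256·x^3 + 64·x^4)·Dx^2  (order 2).
h: a_k = -4, -4, 19/2, 13/3, -341/96, -201/160, …
ICs: h(0) = -4, h′(0) = -4.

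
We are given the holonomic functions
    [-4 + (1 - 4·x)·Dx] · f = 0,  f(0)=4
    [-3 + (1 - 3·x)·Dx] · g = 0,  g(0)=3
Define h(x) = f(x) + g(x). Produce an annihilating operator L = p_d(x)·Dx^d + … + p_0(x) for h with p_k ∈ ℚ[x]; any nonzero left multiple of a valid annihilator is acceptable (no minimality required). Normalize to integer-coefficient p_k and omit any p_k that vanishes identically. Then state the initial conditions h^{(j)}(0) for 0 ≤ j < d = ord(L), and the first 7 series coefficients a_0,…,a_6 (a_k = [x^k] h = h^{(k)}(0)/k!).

L = -24 + (14 - 48·x)·Dx + (-1 + 7·x - 12·x^2)·Dx^2  (order 2).
h: a_k = 7, 25, 91, 337, 1267, 4825, 18571, …
ICs: h(0) = 7, h′(0) = 25.

f: a_k = 4, 16, 64, 256, 1024, 4096, 16384, …
g: a_k = 3, 9, 27, 81, 243, 729, 2187, …
Sum ⇒ L₀ = lclm(L_f,L_g) in ℚ(x)⟨Dx⟩.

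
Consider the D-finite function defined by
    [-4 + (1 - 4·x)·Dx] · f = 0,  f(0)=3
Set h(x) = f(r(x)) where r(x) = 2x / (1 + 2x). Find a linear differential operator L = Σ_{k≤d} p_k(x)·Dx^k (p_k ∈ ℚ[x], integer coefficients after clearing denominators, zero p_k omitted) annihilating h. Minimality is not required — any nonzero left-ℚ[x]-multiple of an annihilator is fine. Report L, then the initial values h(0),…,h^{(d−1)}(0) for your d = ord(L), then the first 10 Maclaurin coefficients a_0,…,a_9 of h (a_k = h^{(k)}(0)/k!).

L = 8 + (-1 + 4·x + 12·x^2)·Dx  (order 1).
h: a_k = 3, 24, 144, 864, 5184, 31104, 186624, 1119744, 6718464, 40310784, …
ICs: h(0) = 3.

f: a_k = 3, 12, 48, 192, 768, 3072, 12288, 49152, 196608, 786432, …
h₀=f(r): pull back L_f along r ⇒ L₀.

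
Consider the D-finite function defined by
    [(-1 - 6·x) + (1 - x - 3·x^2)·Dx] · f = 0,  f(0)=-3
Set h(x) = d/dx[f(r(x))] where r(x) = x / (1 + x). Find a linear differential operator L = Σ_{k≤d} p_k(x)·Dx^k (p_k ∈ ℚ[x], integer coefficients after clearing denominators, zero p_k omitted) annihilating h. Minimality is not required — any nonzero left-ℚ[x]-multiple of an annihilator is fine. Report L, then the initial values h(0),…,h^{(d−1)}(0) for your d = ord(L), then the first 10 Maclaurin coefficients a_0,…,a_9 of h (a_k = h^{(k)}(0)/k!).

L = (6 + 18·x + 72·x^2 + 42·x^3) + (-1 - 9·x - 12·x^2 + 17·x^3 + 21·x^4)·Dx  (order 1).
h: a_k = -3, -18, 0, -108, 135, -648, 1323, -4104, 9720, -26190, …
ICs: h(0) = -3.

f: a_k = -3, -3, -12, -21, -57, -120, -291, -651, -1524, -3477, …
f∘r: x↦r, Dx↦Dx/r' in L_f ⇒ L₀.
Differentiate: ansatz ord ≤ ord L₀ ⇒ L.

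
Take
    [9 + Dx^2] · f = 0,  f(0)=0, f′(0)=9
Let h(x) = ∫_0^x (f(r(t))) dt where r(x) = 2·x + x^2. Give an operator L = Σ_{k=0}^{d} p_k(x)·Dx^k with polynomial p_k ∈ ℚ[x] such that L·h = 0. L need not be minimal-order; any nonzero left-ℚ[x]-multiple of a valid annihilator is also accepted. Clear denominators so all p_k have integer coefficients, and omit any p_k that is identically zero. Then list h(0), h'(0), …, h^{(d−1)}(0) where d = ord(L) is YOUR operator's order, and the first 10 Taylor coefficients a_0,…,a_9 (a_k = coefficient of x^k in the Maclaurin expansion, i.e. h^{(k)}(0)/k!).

f: a_k = 0, 9, 0, -27/2, 0, 243/40, 0, -729/560, 0, 729/4480, …
f∘r: x↦r, Dx↦Dx/r' in L_f ⇒ L₀.
h=∫h₀ ⇒ L = L₀·Dx.
L = (36 + 108·x + 108·x^2 + 36·x^3)·Dx - Dx^2 + (1 + x)·Dx^3  (order 3).
h: a_k = 0, 0, 9, 3, -27, -162/5, 189/10, 135/2, 5589/140, -189/5, …
ICs: h(0) = 0, h′(0) = 0, h′′(0) = 18.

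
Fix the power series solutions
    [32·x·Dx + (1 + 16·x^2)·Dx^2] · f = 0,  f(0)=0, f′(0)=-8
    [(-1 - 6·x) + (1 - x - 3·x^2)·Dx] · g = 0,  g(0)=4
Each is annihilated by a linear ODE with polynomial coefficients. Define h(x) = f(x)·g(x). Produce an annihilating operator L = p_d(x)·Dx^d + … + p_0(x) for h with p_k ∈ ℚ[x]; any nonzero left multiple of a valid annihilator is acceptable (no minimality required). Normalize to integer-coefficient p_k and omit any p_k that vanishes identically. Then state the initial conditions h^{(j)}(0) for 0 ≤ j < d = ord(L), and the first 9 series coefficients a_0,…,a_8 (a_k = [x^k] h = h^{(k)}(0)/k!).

f: a_k = 0, -8, 0, 128/3, 0, -2048/5, 0, 32768/7, 0, …
g: a_k = 4, 4, 16, 28, 76, 160, 388, 868, 2032, …
f·g: L₀ = L_f ⊗_s L_g, ord ≤ 2·1.
L = (6 + 32·x + 288·x^2) + (2 - 20·x + 64·x^2 + 288·x^3)·Dx + (-1 + x - 13·x^2 + 16·x^3 + 48·x^4)·Dx^2  (order 2).
h: a_k = 0, -32, -32, 128/3, -160/3, -23456/15, -25856/15, 1292512/105, 749536/105, …
ICs: h(0) = 0, h′(0) = -32.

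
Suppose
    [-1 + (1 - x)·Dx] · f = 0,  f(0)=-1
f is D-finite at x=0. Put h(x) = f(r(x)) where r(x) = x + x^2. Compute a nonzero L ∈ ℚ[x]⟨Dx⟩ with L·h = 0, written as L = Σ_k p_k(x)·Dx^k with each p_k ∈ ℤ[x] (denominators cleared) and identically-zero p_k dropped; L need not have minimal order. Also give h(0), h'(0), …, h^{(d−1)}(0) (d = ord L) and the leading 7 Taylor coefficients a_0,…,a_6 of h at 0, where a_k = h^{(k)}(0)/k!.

L = (1 + 2·x) + (-1 + x + x^2)·Dx  (order 1).
h: a_k = -1, -1, -2, -3, -5, -8, -13, …
ICs: h(0) = -1.

f: a_k = -1, -1, -1, -1, -1, -1, -1, …
f∘r: x↦r, Dx↦Dx/r' in L_f ⇒ L₀.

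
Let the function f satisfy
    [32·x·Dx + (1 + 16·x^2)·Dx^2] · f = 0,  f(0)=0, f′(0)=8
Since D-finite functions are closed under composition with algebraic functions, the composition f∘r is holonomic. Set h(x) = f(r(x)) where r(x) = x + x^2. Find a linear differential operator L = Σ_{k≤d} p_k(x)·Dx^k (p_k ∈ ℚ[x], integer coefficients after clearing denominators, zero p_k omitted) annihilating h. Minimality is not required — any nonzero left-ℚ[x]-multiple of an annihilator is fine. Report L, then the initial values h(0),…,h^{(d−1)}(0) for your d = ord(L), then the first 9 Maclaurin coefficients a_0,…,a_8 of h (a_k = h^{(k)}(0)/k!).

f: a_k = 0, 8, 0, -128/3, 0, 2048/5, 0, -32768/7, 0, …
h₀=f(r): pull back L_f along r ⇒ L₀.
L = (-2 + 32·x + 128·x^2 + 192·x^3 + 96·x^4)·Dx + (1 + 2·x + 16·x^2 + 64·x^3 + 80·x^4 + 32·x^5)·Dx^2  (order 2).
h: a_k = 0, 8, 8, -128/3, -128, 1408/5, 6016/3, -4096/7, -28672, …
ICs: h(0) = 0, h′(0) = 8.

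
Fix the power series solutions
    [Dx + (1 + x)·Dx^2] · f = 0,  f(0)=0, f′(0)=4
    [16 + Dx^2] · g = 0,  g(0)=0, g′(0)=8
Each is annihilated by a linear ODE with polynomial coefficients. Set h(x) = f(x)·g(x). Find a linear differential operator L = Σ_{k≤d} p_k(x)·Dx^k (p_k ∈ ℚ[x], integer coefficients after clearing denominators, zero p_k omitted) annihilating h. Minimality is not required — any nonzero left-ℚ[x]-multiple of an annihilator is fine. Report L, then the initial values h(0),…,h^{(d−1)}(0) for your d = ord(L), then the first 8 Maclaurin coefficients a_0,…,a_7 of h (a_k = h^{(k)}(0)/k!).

L = (15072 + 62976·x + 97024·x^2 + 65536·x^3 + 16384·x^4) + (1984 + 6080·x + 6144·x^2 + 2048·x^3)·Dx + (1950 + 8000·x + 12192·x^2 + 8192·x^3 + 2048·x^4)·Dx^2 + (124 + 380·x + 384·x^2 + 128·x^3)·Dx^3 + (63 + 254·x + 383·x^2 + 256·x^3 + 64·x^4)·Dx^4  (order 4).
h: a_k = 0, 0, 32, -16, -224/3, 104/3, 416/9, -272/15, …
ICs: h(0) = 0, h′(0) = 0, h′′(0) = 64, h′′′(0) = -96.

f: a_k = 0, 4, -2, 4/3, -1, 4/5, -2/3, 4/7, …
g: a_k = 0, 8, 0, -64/3, 0, 256/15, 0, -2048/315, …
h₀=f·g: eliminate ⇒ L₀, order ≤ 2·2.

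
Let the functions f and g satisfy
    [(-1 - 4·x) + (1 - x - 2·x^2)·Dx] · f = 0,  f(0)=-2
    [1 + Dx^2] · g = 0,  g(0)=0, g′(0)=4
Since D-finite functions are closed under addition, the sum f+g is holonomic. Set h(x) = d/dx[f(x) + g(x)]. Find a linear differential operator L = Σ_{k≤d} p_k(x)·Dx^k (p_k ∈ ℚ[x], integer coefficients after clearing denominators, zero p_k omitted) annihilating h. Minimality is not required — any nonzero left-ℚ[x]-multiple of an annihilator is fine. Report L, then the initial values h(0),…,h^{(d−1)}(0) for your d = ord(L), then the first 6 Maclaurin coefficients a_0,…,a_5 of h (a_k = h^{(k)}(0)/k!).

L = (270 + 1200·x + 2862·x^2 + 1860·x^3 + 1920·x^4 + 144·x^5 + 96·x^6) + (-31 - 115·x + 75·x^2 + 241·x^3 + 430·x^4 + 372·x^5 + 56·x^6 + 32·x^7)·Dx + (270 + 1200·x + 2862·x^2 + 1860·x^3 + 1920·x^4 + 144·x^5 + 96·x^6)·Dx^2 + (-31 - 115·x + 75·x^2 + 241·x^3 + 430·x^4 + 372·x^5 + 56·x^6 + 32·x^7)·Dx^3  (order 3).
h: a_k = 2, -12, -32, -88, -1259/6, -516, …
ICs: h(0) = 2, h′(0) = -12, h′′(0) = -64.

f: a_k = -2, -2, -6, -10, -22, -42, …
g: a_k = 0, 4, 0, -2/3, 0, 1/30, …
Weyl lclm of L_f,L_g ⇒ L₀ (ord ≤ 3).
Derive L from L₀ (diff closure).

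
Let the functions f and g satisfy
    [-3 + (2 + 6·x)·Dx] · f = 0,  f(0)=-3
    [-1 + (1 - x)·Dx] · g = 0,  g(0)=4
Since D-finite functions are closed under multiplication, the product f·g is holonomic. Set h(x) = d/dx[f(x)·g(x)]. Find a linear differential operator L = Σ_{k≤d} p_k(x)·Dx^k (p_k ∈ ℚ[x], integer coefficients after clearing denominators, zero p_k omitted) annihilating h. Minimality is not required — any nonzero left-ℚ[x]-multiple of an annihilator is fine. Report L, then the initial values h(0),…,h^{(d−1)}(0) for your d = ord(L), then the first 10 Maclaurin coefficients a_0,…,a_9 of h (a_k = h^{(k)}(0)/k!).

L = (11 + 90·x + 27·x^2) + (-10 - 26·x + 18·x^2 + 18·x^3)·Dx  (order 1).
h: a_k = -30, -33, -441/4, 39/8, -25125/64, 77481/128, -1154013/512, 5806263/1024, -275467581/16384, 1541071605/32768, …
ICs: h(0) = -30.

f: a_k = -3, -9/2, 27/8, -81/16, 1215/128, -5103/256, 45927/1024, -216513/2048, 8444007/32768, -42220035/65536, …
g: a_k = 4, 4, 4, 4, 4, 4, 4, 4, 4, 4, …
L₀ := L_f ⊗_s L_g (sym. prod.), ord ≤ 1.
h=h₀': d/dx-closure on L₀ ⇒ L.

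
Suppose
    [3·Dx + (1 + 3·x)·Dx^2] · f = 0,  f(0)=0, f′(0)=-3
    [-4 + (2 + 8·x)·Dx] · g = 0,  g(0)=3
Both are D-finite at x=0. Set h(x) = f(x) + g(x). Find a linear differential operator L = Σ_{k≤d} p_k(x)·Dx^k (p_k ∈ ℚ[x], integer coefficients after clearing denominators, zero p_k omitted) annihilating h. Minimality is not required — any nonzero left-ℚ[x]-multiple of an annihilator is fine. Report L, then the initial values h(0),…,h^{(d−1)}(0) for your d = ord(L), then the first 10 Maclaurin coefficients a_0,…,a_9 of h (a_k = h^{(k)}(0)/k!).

L = 36·x·Dx + (6 + 72·x + 180·x^2)·Dx^2 + (1 + 13·x + 54·x^2 + 72·x^3)·Dx^3  (order 3).
h: a_k = 3, 3, -3/2, 3, -39/4, 177/5, -261/2, 3357/7, -14031/8, 6393, …
ICs: h(0) = 3, h′(0) = 3, h′′(0) = -3.

f: a_k = 0, -3, 9/2, -9, 81/4, -243/5, 243/2, -2187/7, 6561/8, -2187, …
g: a_k = 3, 6, -6, 12, -30, 84, -252, 792, -2574, 8580, …
L₀ := lclm(L_f,L_g); ord L₀ ≤ 2+1.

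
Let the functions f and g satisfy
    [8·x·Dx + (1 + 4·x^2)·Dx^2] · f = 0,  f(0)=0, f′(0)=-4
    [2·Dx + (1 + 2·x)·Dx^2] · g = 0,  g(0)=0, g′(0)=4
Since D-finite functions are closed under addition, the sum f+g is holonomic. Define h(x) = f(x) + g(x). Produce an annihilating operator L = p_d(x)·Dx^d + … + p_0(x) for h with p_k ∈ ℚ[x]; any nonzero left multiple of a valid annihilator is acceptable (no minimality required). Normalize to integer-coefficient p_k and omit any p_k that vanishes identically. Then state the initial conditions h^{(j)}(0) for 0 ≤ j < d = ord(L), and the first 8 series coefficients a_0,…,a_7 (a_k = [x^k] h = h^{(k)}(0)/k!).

L = (-8 - 48·x + 96·x^2 + 64·x^3)·Dx + (-8 - 16·x + 192·x^3 + 128·x^4)·Dx^2 + (-1 + 2·x + 8·x^2 + 16·x^3 + 48·x^4 + 32·x^5)·Dx^3  (order 3).
h: a_k = 0, 0, -4, 32/3, -8, 0, -64/3, 512/7, …
ICs: h(0) = 0, h′(0) = 0, h′′(0) = -8.

f: a_k = 0, -4, 0, 16/3, 0, -64/5, 0, 256/7, …
g: a_k = 0, 4, -4, 16/3, -8, 64/5, -64/3, 256/7, …
h₀=f+g: left-lcm gives L₀, ord ≤ 4.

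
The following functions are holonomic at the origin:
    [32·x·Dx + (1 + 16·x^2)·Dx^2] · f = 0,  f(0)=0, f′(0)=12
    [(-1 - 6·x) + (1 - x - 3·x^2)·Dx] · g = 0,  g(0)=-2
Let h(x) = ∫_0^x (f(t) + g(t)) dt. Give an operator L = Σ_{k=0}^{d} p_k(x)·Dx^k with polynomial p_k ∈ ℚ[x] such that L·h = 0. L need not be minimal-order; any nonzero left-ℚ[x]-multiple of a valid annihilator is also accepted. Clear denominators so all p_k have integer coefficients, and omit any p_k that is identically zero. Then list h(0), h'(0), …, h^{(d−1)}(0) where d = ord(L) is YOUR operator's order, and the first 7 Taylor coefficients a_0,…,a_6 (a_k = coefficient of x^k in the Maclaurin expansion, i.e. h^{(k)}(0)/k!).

L = (128 - 512·x - 10560·x^2 - 25344·x^3 - 95904·x^4 - 41472·x^6)·Dx^2 + (-37 - 208·x + 206·x^2 - 1476·x^3 - 24336·x^4 - 66528·x^5 - 6912·x^6 - 41472·x^7)·Dx^3 + (4 + 21·x + 198·x^2 + 90·x^3 + 1775·x^4 - 4080·x^5 - 6336·x^6 - 2304·x^7 - 6912·x^8)·Dx^4  (order 4).
h: a_k = 0, -2, 5, -8/3, -39/2, -38/5, 1336/15, …
ICs: h(0) = 0, h′(0) = -2, h′′(0) = 10, h′′′(0) = -16.

f: a_k = 0, 12, 0, -64, 0, 3072/5, 0, …
g: a_k = -2, -2, -8, -14, -38, -80, -194, …
f+g: L₀ = lclm(L_f,L_g), ord ≤ 2+1.
∫: right-multiply L₀ by Dx.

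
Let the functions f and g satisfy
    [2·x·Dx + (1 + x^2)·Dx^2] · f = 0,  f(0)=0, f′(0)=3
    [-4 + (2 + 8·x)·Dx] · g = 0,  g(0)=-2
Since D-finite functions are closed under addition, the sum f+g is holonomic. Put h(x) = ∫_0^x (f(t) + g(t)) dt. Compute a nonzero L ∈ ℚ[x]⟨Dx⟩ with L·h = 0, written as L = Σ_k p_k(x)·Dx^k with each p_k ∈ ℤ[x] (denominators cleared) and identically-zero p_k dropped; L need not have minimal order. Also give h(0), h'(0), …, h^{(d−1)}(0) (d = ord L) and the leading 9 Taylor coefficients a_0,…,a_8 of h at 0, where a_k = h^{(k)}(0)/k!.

f: a_k = 0, 3, 0, -1, 0, 3/5, 0, -3/7, 0, …
g: a_k = -2, -4, 4, -8, 20, -56, 168, -528, 1716, …
L₀ := lclm(L_f,L_g); ord L₀ ≤ 2+1.
h=∫h₀ ⇒ L = L₀·Dx.
L = (-4 - 40·x + 12·x^2 + 24·x^3)·Dx^2 + (-14 - 16·x - 50·x^2 + 48·x^3 + 84·x^4)·Dx^3 + (-2 - 6·x + 12·x^2 + 18·x^3 + 14·x^4 + 24·x^5)·Dx^4  (order 4).
h: a_k = 0, -2, -1/2, 4/3, -9/4, 4, -277/30, 24, -3699/56, …
ICs: h(0) = 0, h′(0) = -2, h′′(0) = -1, h′′′(0) = 8.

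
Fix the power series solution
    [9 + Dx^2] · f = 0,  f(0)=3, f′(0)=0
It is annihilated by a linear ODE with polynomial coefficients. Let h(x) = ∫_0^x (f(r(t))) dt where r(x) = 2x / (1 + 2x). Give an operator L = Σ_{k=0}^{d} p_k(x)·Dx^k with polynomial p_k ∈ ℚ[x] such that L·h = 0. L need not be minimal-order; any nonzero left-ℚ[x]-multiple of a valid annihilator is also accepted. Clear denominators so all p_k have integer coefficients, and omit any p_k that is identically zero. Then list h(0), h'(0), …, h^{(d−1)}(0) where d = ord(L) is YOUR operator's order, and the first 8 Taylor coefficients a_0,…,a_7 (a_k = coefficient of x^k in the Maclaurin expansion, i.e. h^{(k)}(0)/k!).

L = 36·Dx + (4 + 24·x + 48·x^2 + 32·x^3)·Dx^2 + (1 + 8·x + 24·x^2 + 32·x^3 + 16·x^4)·Dx^3  (order 3).
h: a_k = 0, 3, 0, -18, 54, -486/5, 72, 1404/5, …
ICs: h(0) = 0, h′(0) = 3, h′′(0) = 0.

f: a_k = 3, 0, -27/2, 0, 81/8, 0, -243/80, 0, …
f∘r: x↦r, Dx↦Dx/r' in L_f ⇒ L₀.
∫: right-multiply L₀ by Dx.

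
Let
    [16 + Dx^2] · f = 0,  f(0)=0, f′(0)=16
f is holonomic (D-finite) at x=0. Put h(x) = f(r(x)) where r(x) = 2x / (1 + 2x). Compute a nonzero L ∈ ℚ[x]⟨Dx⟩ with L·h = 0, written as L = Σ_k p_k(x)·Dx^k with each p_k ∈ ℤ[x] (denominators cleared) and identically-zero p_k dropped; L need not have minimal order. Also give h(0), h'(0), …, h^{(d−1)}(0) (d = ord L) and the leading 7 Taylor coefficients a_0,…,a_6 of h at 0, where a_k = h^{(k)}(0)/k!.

L = 64 + (4 + 24·x + 48·x^2 + 32·x^3)·Dx + (1 + 8·x + 24·x^2 + 32·x^3 + 16·x^4)·Dx^2  (order 2).
h: a_k = 0, 32, -64, -640/3, 1792, -98816/15, 15360, …
ICs: h(0) = 0, h′(0) = 32.

f: a_k = 0, 16, 0, -128/3, 0, 512/15, 0, …
L₀ from L_f via x↦r, Dx↦r'^{-1}Dx.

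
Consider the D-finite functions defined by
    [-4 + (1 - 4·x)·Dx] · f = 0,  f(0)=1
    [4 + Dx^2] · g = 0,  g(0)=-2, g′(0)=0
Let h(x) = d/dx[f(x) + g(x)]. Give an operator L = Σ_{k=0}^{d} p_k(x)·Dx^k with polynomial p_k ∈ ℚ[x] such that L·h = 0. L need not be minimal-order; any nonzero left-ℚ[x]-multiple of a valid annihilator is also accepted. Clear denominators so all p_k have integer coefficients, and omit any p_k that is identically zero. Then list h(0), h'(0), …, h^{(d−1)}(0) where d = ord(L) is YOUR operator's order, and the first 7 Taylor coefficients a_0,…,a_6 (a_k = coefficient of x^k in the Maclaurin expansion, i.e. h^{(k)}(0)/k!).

f: a_k = 1, 4, 16, 64, 256, 1024, 4096, …
g: a_k = -2, 0, 4, 0, -4/3, 0, 8/45, …
Weyl lclm of L_f,L_g ⇒ L₀ (ord ≤ 3).
h=h₀': d/dx-closure on L₀ ⇒ L.
L = (1568 - 256·x + 512·x^2) + (-100 + 432·x - 192·x^2 + 256·x^3)·Dx + (392 - 64·x + 128·x^2)·Dx^2 + (-25 + 108·x - 48·x^2 + 64·x^3)·Dx^3  (order 3).
h: a_k = 4, 40, 192, 3056/3, 5120, 368656/15, 114688, …
ICs: h(0) = 4, h′(0) = 40, h′′(0) = 384.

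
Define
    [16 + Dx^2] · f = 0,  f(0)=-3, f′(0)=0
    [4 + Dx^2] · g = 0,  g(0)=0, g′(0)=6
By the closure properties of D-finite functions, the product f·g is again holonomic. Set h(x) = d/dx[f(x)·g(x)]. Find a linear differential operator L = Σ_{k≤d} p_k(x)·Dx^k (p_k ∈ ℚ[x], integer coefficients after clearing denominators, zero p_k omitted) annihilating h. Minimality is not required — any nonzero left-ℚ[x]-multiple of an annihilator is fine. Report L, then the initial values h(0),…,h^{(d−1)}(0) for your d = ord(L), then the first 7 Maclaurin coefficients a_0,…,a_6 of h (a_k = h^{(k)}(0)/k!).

L = 144 + 40·Dx^2 + Dx^4  (order 4).
h: a_k = -18, 0, 468, 0, -1452, 0, 8744/5, …
ICs: h(0) = -18, h′(0) = 0, h′′(0) = 936, h′′′(0) = 0.

f: a_k = -3, 0, 24, 0, -32, 0, 256/15, …
g: a_k = 0, 6, 0, -4, 0, 4/5, 0, …
f·g: L₀ = L_f ⊗_s L_g, ord ≤ 2·2.
Differentiate: ansatz ord ≤ ord L₀ ⇒ L.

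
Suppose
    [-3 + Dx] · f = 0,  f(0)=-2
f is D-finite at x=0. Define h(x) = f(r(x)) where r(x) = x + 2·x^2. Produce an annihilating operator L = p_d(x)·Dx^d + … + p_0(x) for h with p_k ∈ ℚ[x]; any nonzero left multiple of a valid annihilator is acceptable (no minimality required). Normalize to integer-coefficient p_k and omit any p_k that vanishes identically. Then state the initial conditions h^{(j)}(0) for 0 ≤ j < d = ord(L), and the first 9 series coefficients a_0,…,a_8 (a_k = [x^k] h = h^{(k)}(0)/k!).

L = (-3 - 12·x) + Dx  (order 1).
h: a_k = -2, -6, -21, -45, -387/4, -3321/20, -11061/40, -112887/280, -253557/448, …
ICs: h(0) = -2.

f: a_k = -2, -6, -9, -9, -27/4, -81/20, -81/40, -243/280, -729/2240, …
Substitute x→r, Dx→(1/r')Dx; clear ⇒ L₀.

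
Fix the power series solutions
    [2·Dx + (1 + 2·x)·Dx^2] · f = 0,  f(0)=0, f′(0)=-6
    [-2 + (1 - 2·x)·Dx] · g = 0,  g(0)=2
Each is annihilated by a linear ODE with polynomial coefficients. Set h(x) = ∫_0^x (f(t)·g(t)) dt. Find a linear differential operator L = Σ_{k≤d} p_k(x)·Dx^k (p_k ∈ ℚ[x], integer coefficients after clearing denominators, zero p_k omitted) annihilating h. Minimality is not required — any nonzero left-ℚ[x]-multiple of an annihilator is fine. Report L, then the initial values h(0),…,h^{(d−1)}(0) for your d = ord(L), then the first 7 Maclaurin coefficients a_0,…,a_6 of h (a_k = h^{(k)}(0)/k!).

f: a_k = 0, -6, 6, -8, 12, -96/5, 32, …
g: a_k = 2, 4, 8, 16, 32, 64, 128, …
Product ⇒ symmetric product L₀, ord ≤ 2.
h=∫h₀ ⇒ L = L₀·Dx.
L = 4·Dx + (2 + 12·x)·Dx^2 + (-1 + 4·x^2)·Dx^3  (order 3).
h: a_k = 0, 0, -6, -4, -10, -56/5, -376/15, …
ICs: h(0) = 0, h′(0) = 0, h′′(0) = -12.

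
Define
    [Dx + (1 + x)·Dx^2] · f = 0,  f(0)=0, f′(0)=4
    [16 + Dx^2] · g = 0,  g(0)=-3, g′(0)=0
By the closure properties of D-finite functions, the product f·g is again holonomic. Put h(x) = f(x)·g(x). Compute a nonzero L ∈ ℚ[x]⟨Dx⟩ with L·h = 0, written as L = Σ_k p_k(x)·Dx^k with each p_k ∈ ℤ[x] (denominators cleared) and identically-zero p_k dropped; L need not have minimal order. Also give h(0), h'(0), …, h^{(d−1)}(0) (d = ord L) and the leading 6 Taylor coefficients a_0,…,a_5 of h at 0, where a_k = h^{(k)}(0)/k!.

L = (15072 + 62976·x + 97024·x^2 + 65536·x^3 + 16384·x^4) + (1984 + 6080·x + 6144·x^2 + 2048·x^3)·Dx + (1950 + 8000·x + 12192·x^2 + 8192·x^3 + 2048·x^4)·Dx^2 + (124 + 380·x + 384·x^2 + 128·x^3)·Dx^3 + (63 + 254·x + 383·x^2 + 256·x^3 + 64·x^4)·Dx^4  (order 4).
h: a_k = 0, -12, 6, 92, -45, -492/5, …
ICs: h(0) = 0, h′(0) = -12, h′′(0) = 12, h′′′(0) = 552.

f: a_k = 0, 4, -2, 4/3, -1, 4/5, …
g: a_k = -3, 0, 24, 0, -32, 0, …
h₀=f·g: eliminate ⇒ L₀, order ≤ 2·2.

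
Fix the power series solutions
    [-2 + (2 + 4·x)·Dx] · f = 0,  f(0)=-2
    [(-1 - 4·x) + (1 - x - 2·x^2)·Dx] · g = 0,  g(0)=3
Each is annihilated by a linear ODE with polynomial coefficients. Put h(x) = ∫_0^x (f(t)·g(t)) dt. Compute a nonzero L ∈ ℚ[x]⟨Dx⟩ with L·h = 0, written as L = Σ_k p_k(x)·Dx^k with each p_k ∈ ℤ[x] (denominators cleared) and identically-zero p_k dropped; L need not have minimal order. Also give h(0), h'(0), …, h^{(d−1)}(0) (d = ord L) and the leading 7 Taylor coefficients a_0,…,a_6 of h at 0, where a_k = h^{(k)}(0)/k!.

L = (2 + 5·x + 6·x^2)·Dx + (-1 - x + 4·x^2 + 4·x^3)·Dx^2  (order 2).
h: a_k = 0, -6, -6, -7, -12, -69/4, -125/4, …
ICs: h(0) = 0, h′(0) = -6.

f: a_k = -2, -2, 1, -1, 5/4, -7/4, 21/8, …
g: a_k = 3, 3, 9, 15, 33, 63, 129, …
f·g: L₀ = L_f ⊗_s L_g, ord ≤ 1·1.
h=∫h₀ ⇒ L = L₀·Dx.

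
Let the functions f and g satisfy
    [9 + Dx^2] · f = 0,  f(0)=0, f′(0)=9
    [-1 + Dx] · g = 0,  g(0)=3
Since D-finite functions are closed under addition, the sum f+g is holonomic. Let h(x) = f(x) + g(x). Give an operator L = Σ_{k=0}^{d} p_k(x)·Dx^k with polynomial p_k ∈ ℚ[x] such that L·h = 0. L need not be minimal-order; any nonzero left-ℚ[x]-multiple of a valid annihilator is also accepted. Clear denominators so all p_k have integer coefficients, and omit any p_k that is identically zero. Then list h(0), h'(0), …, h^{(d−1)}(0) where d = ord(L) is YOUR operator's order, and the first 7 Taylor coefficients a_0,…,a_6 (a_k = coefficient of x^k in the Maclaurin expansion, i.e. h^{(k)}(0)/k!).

L = -9 + 9·Dx - Dx^2 + Dx^3  (order 3).
h: a_k = 3, 12, 3/2, -13, 1/8, 61/10, 1/240, …
ICs: h(0) = 3, h′(0) = 12, h′′(0) = 3.

f: a_k = 0, 9, 0, -27/2, 0, 243/40, 0, …
g: a_k = 3, 3, 3/2, 1/2, 1/8, 1/40, 1/240, …
L₀ := lclm(L_f,L_g); ord L₀ ≤ 2+1.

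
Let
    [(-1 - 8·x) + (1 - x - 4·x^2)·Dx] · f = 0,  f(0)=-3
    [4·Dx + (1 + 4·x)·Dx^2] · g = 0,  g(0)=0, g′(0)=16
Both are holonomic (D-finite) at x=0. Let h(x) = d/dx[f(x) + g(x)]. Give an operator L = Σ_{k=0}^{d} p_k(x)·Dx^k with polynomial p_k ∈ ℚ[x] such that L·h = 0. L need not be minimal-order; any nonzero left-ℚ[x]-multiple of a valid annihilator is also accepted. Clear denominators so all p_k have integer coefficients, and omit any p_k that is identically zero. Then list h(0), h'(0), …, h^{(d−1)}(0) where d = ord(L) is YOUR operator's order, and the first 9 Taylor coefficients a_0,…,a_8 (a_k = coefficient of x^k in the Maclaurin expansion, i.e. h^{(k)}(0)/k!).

f: a_k = -3, -3, -15, -27, -87, -195, -543, -1323, -3495, …
g: a_k = 0, 16, -32, 256/3, -256, 4096/5, -8192/3, 65536/7, -32768, …
L₀ := lclm(L_f,L_g); ord L₀ ≤ 1+2.
h=h₀': d/dx-closure on L₀ ⇒ L.
L = (268 + 1616·x + 5504·x^2 + 4608·x^3 + 6144·x^4) + (11 + 360·x + 3008·x^2 + 7680·x^3 + 9472·x^4 + 10240·x^5)·Dx + (-7 - 67·x - 154·x^2 + 136·x^3 + 928·x^4 + 2176·x^5 + 2048·x^6)·Dx^2  (order 2).
h: a_k = 13, -94, 175, -1372, 3121, -19642, 56275, -290104, 969493, …
ICs: h(0) = 13, h′(0) = -94.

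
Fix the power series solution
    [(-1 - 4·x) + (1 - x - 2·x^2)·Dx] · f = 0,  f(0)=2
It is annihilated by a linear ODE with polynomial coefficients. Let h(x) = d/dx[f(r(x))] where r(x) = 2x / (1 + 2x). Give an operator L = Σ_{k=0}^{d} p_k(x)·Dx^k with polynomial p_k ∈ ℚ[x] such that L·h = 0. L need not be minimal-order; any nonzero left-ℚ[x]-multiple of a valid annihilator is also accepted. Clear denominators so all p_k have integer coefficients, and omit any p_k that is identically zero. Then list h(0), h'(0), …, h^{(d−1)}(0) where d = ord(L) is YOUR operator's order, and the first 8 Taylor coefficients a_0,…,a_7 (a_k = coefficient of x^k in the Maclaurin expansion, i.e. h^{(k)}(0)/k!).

L = (8 + 48·x + 288·x^2 + 320·x^3) + (-1 - 14·x - 36·x^2 + 56·x^3 + 160·x^4)·Dx  (order 1).
h: a_k = 4, 32, 0, 512, -1280, 9216, -35840, 180224, …
ICs: h(0) = 4.

f: a_k = 2, 2, 6, 10, 22, 42, 86, 170, …
Change of var in L_f (x↦r) gives L₀.
Differentiate: ansatz ord ≤ ord L₀ ⇒ L.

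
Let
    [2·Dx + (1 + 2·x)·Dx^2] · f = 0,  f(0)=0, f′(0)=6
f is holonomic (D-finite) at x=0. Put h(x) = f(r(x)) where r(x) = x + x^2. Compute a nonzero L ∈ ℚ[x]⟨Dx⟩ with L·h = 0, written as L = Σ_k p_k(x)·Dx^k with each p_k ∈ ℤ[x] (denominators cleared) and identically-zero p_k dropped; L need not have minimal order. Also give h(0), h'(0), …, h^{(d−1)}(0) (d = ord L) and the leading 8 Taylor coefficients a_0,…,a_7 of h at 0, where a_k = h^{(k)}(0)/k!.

L = (4·x + 4·x^2)·Dx + (1 + 4·x + 6·x^2 + 4·x^3)·Dx^2  (order 2).
h: a_k = 0, 6, 0, -4, 6, -24/5, 0, 48/7, …
ICs: h(0) = 0, h′(0) = 6.

f: a_k = 0, 6, -6, 8, -12, 96/5, -32, 384/7, …
L₀ from L_f via x↦r, Dx↦r'^{-1}Dx.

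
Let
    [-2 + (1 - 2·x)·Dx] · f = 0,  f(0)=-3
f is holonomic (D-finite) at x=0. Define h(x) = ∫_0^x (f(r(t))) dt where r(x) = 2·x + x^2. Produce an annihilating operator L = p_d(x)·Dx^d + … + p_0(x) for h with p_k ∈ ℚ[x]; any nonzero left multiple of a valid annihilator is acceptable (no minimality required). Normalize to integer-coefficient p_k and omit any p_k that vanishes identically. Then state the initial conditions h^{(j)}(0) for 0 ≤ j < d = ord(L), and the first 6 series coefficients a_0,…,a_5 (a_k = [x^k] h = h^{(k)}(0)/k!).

f: a_k = -3, -6, -12, -24, -48, -96, …
h₀=f(r): pull back L_f along r ⇒ L₀.
h=∫h₀ ⇒ L = L₀·Dx.
L = (4 + 4·x)·Dx + (-1 + 4·x + 2·x^2)·Dx^2  (order 2).
h: a_k = 0, -3, -6, -18, -60, -1068/5, …
ICs: h(0) = 0, h′(0) = -3.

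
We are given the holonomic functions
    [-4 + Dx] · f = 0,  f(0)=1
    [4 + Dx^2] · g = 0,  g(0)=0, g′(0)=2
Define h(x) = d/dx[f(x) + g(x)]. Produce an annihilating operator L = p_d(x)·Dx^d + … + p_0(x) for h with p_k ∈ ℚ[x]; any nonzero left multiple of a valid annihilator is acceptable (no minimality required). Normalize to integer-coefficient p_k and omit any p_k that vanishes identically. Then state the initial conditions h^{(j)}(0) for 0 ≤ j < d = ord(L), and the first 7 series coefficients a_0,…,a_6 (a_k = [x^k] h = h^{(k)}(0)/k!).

f: a_k = 1, 4, 8, 32/3, 32/3, 128/15, 256/45, …
g: a_k = 0, 2, 0, -4/3, 0, 4/15, 0, …
L₀ := lclm(L_f,L_g); ord L₀ ≤ 1+2.
h₀' ⇒ L via d/dx closure of L₀.
L = 16 - 4·Dx + 4·Dx^2 - Dx^3  (order 3).
h: a_k = 6, 16, 28, 128/3, 44, 512/15, 1016/45, …
ICs: h(0) = 6, h′(0) = 16, h′′(0) = 56.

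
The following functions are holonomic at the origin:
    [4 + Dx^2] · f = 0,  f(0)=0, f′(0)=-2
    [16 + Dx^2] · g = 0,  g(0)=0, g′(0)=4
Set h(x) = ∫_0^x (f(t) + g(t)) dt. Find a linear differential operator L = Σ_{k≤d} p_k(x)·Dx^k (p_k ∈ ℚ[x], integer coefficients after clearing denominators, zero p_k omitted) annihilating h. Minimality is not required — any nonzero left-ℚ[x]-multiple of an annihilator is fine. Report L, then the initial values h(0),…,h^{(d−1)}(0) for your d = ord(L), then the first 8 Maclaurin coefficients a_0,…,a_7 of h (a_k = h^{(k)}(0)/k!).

L = 64·Dx + 20·Dx^3 + Dx^5  (order 5).
h: a_k = 0, 0, 1, 0, -7/3, 0, 62/45, 0, …
ICs: h(0) = 0, h′(0) = 0, h′′(0) = 2, h′′′(0) = 0, h′′′′(0) = -56.

f: a_k = 0, -2, 0, 4/3, 0, -4/15, 0, 8/315, …
g: a_k = 0, 4, 0, -32/3, 0, 128/15, 0, -1024/315, …
L₀ := lclm(L_f,L_g); ord L₀ ≤ 2+2.
h=∫₀ˣh₀: take L = L₀·Dx.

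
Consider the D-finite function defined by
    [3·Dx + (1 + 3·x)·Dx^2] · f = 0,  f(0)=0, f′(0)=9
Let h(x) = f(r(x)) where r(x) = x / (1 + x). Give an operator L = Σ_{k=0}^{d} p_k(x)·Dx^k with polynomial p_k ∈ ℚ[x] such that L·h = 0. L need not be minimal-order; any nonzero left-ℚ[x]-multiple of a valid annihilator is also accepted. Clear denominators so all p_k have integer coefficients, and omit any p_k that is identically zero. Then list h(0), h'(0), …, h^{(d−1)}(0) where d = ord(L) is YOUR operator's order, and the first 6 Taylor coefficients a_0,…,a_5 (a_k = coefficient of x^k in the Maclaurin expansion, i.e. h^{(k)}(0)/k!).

f: a_k = 0, 9, -27/2, 27, -243/4, 729/5, …
f∘r: x↦r, Dx↦Dx/r' in L_f ⇒ L₀.
L = (5 + 8·x)·Dx + (1 + 5·x + 4·x^2)·Dx^2  (order 2).
h: a_k = 0, 9, -45/2, 63, -765/4, 3069/5, …
ICs: h(0) = 0, h′(0) = 9.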